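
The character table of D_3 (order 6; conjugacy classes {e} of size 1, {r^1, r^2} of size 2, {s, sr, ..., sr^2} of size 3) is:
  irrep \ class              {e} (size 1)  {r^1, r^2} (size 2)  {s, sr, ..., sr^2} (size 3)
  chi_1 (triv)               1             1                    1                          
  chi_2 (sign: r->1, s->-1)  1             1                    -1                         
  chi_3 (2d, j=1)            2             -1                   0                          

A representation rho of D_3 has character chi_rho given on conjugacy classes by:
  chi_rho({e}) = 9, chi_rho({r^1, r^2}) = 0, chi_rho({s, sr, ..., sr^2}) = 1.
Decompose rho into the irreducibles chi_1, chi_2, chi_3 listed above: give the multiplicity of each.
Multiplicities: chi_1: 2, chi_2: 1, chi_3: 3.

Reasoning: Use <chi_rho, chi> = (1/|G|) sum_C |C| * chi_rho(C) * conj(chi(C)) with |G| = 6 for each irreducible chi in the table:
  <chi_rho, chi_1> = (1/6)[1*(9)*conj(1) + 2*(0)*conj(1) + 3*(1)*conj(1)]
      = (1/6)[(9) + (0) + (3)] = 12/6 = 2
  <chi_rho, chi_2> = (1/6)[1*(9)*conj(1) + 2*(0)*conj(1) + 3*(1)*conj(-1)]
      = (1/6)[(9) + (0) + (-3)] = 6/6 = 1
  <chi_rho, chi_3> = (1/6)[1*(9)*conj(2) + 2*(0)*conj(-1) + 3*(1)*conj(0)]
      = (1/6)[(18) + (0) + (0)] = 18/6 = 3
Dimension check: dim(rho) = sum (mult * dim) = 2*1 + 1*1 + 3*2 = 9 = chi_rho(e) = 9.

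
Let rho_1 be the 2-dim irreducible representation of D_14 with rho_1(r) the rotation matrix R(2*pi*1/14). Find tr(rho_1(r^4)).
chi_{rho_1}(r^4) = 2*cos(2*pi*1*4/14) = -2*cos(3*pi/7)

Proof sketch: rho_1(r^4) is rotation by angle 2*pi*1*4/14, whose trace is 2*cos(2*pi*1*4/14) = -2*cos(3*pi/7).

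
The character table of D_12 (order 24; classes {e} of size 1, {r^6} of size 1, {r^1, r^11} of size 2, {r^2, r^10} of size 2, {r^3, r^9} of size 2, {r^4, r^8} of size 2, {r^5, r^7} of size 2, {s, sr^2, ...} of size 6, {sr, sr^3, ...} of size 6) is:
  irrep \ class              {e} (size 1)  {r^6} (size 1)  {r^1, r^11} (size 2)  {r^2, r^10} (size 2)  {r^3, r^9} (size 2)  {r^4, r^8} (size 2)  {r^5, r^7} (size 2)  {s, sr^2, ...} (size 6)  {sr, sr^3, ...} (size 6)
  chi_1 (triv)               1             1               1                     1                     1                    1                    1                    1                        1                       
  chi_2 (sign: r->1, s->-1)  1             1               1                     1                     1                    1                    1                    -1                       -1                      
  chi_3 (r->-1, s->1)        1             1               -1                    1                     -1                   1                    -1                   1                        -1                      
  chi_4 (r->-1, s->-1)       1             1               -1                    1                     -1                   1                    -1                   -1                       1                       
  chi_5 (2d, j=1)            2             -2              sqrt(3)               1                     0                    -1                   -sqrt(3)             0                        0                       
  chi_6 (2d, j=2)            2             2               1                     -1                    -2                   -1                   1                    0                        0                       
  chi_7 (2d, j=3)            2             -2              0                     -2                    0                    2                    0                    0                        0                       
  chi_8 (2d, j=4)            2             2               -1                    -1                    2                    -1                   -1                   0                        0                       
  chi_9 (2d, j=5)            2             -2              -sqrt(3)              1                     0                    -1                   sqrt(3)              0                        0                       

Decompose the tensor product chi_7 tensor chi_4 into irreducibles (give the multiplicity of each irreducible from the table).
chi_7 tensor chi_4 = chi_7 (all other irreducibles have multiplicity 0).

The character of a tensor product is the pointwise product (chi_7 * chi_4)(C) = chi_7(C) * chi_4(C):
  {e}: (2)*(1), {r^6}: (-2)*(1), {r^1, r^11}: (0)*(-1), {r^2, r^10}: (-2)*(1), {r^3, r^9}: (0)*(-1), {r^4, r^8}: (2)*(1), {r^5, r^7}: (0)*(-1), {s, sr^2, ...}: (0)*(-1), {sr, sr^3, ...}: (0)*(1)
so (chi_7 * chi_4) takes values
  {e} -> 2, {r^6} -> -2, {r^1, r^11} -> 0, {r^2, r^10} -> -2, {r^3, r^9} -> 0, {r^4, r^8} -> 2, {r^5, r^7} -> 0, {s, sr^2, ...} -> 0, {sr, sr^3, ...} -> 0.
Now take the inner product of this character with each irreducible chi from the table, <chi_7*chi_4, chi> = (1/24) sum_C |C| (chi_7*chi_4)(C) conj(chi(C)):
  <chi_7*chi_4, chi_1> = (1/24)[1*(2)*conj(1) + 1*(-2)*conj(1) + 2*(0)*conj(1) + 2*(-2)*conj(1) + 2*(0)*conj(1) + 2*(2)*conj(1) + 2*(0)*conj(1) + 6*(0)*conj(1) + 6*(0)*conj(1)]
      = (1/24)[(2) + (-2) + (0) + (-4) + (0) + (4) + (0) + (0) + (0)] = 0/24 = 0
  <chi_7*chi_4, chi_2> = (1/24)[1*(2)*conj(1) + 1*(-2)*conj(1) + 2*(0)*conj(1) + 2*(-2)*conj(1) + 2*(0)*conj(1) + 2*(2)*conj(1) + 2*(0)*conj(1) + 6*(0)*conj(-1) + 6*(0)*conj(-1)]
      = (1/24)[(2) + (-2) + (0) + (-4) + (0) + (4) + (0) + (0) + (0)] = 0/24 = 0
  <chi_7*chi_4, chi_3> = (1/24)[1*(2)*conj(1) + 1*(-2)*conj(1) + 2*(0)*conj(-1) + 2*(-2)*conj(1) + 2*(0)*conj(-1) + 2*(2)*conj(1) + 2*(0)*conj(-1) + 6*(0)*conj(1) + 6*(0)*conj(-1)]
      = (1/24)[(2) + (-2) + (0) + (-4) + (0) + (4) + (0) + (0) + (0)] = 0/24 = 0
  <chi_7*chi_4, chi_4> = (1/24)[1*(2)*conj(1) + 1*(-2)*conj(1) + 2*(0)*conj(-1) + 2*(-2)*conj(1) + 2*(0)*conj(-1) + 2*(2)*conj(1) + 2*(0)*conj(-1) + 6*(0)*conj(-1) + 6*(0)*conj(1)]
      = (1/24)[(2) + (-2) + (0) + (-4) + (0) + (4) + (0) + (0) + (0)] = 0/24 = 0
  <chi_7*chi_4, chi_5> = (1/24)[1*(2)*conj(2) + 1*(-2)*conj(-2) + 2*(0)*conj(sqrt(3)) + 2*(-2)*conj(1) + 2*(0)*conj(0) + 2*(2)*conj(-1) + 2*(0)*conj(-sqrt(3)) + 6*(0)*conj(0) + 6*(0)*conj(0)]
      = (1/24)[(4) + (4) + (0) + (-4) + (0) + (-4) + (0) + (0) + (0)] = 0/24 = 0
  <chi_7*chi_4, chi_6> = (1/24)[1*(2)*conj(2) + 1*(-2)*conj(2) + 2*(0)*conj(1) + 2*(-2)*conj(-1) + 2*(0)*conj(-2) + 2*(2)*conj(-1) + 2*(0)*conj(1) + 6*(0)*conj(0) + 6*(0)*conj(0)]
      = (1/24)[(4) + (-4) + (0) + (4) + (0) + (-4) + (0) + (0) + (0)] = 0/24 = 0
  <chi_7*chi_4, chi_7> = (1/24)[1*(2)*conj(2) + 1*(-2)*conj(-2) + 2*(0)*conj(0) + 2*(-2)*conj(-2) + 2*(0)*conj(0) + 2*(2)*conj(2) + 2*(0)*conj(0) + 6*(0)*conj(0) + 6*(0)*conj(0)]
      = (1/24)[(4) + (4) + (0) + (8) + (0) + (8) + (0) + (0) + (0)] = 24/24 = 1
  <chi_7*chi_4, chi_8> = (1/24)[1*(2)*conj(2) + 1*(-2)*conj(2) + 2*(0)*conj(-1) + 2*(-2)*conj(-1) + 2*(0)*conj(2) + 2*(2)*conj(-1) + 2*(0)*conj(-1) + 6*(0)*conj(0) + 6*(0)*conj(0)]
      = (1/24)[(4) + (-4) + (0) + (4) + (0) + (-4) + (0) + (0) + (0)] = 0/24 = 0
  <chi_7*chi_4, chi_9> = (1/24)[1*(2)*conj(2) + 1*(-2)*conj(-2) + 2*(0)*conj(-sqrt(3)) + 2*(-2)*conj(1) + 2*(0)*conj(0) + 2*(2)*conj(-1) + 2*(0)*conj(sqrt(3)) + 6*(0)*conj(0) + 6*(0)*conj(0)]
      = (1/24)[(4) + (4) + (0) + (-4) + (0) + (-4) + (0) + (0) + (0)] = 0/24 = 0
Hence the multiplicities are chi_7: 1. Dimension check: dim(chi_7)*dim(chi_4) = 2*1 = 2 and sum (mult * dim) = 1*2 = 2.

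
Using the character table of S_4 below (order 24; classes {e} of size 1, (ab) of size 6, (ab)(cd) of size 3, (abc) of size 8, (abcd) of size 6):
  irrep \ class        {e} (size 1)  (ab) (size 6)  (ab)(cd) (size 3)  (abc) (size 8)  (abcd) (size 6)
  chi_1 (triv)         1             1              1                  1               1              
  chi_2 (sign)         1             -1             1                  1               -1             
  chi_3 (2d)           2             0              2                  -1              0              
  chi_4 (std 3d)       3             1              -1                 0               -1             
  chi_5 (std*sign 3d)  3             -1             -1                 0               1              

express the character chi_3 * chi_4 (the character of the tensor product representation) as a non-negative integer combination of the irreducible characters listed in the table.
chi_3 tensor chi_4 = chi_4 + chi_5 (all other irreducibles have multiplicity 0).

Argument: The character of a tensor product is the pointwise product (chi_3 * chi_4)(C) = chi_3(C) * chi_4(C):
  {e}: (2)*(3), (ab): (0)*(1), (ab)(cd): (2)*(-1), (abc): (-1)*(0), (abcd): (0)*(-1)
so (chi_3 * chi_4) takes values
  {e} -> 6, (ab) -> 0, (ab)(cd) -> -2, (abc) -> 0, (abcd) -> 0.
Now take the inner product of this character with each irreducible chi from the table, <chi_3*chi_4, chi> = (1/24) sum_C |C| (chi_3*chi_4)(C) conj(chi(C)):
  <chi_3*chi_4, chi_1> = (1/24)[1*(6)*conj(1) + 6*(0)*conj(1) + 3*(-2)*conj(1) + 8*(0)*conj(1) + 6*(0)*conj(1)]
      = (1/24)[(6) + (0) + (-6) + (0) + (0)] = 0/24 = 0
  <chi_3*chi_4, chi_2> = (1/24)[1*(6)*conj(1) + 6*(0)*conj(-1) + 3*(-2)*conj(1) + 8*(0)*conj(1) + 6*(0)*conj(-1)]
      = (1/24)[(6) + (0) + (-6) + (0) + (0)] = 0/24 = 0
  <chi_3*chi_4, chi_3> = (1/24)[1*(6)*conj(2) + 6*(0)*conj(0) + 3*(-2)*conj(2) + 8*(0)*conj(-1) + 6*(0)*conj(0)]
      = (1/24)[(12) + (0) + (-12) + (0) + (0)] = 0/24 = 0
  <chi_3*chi_4, chi_4> = (1/24)[1*(6)*conj(3) + 6*(0)*conj(1) + 3*(-2)*conj(-1) + 8*(0)*conj(0) + 6*(0)*conj(-1)]
      = (1/24)[(18) + (0) + (6) + (0) + (0)] = 24/24 = 1
  <chi_3*chi_4, chi_5> = (1/24)[1*(6)*conj(3) + 6*(0)*conj(-1) + 3*(-2)*conj(-1) + 8*(0)*conj(0) + 6*(0)*conj(1)]
      = (1/24)[(18) + (0) + (6) + (0) + (0)] = 24/24 = 1
Hence the multiplicities are chi_4: 1, chi_5: 1. Dimension check: dim(chi_3)*dim(chi_4) = 2*3 = 6 and sum (mult * dim) = 1*3 + 1*3 = 6.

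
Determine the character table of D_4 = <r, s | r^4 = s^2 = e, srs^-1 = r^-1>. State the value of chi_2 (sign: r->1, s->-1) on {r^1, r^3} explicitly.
Conjugacy classes: {e} of size 1, {r^2} of size 1, {r^1, r^3} of size 2, {s, sr^2, ...} of size 2, {sr, sr^3, ...} of size 2.
Character table:
  irrep \ class              {e} (size 1)  {r^2} (size 1)  {r^1, r^3} (size 2)  {s, sr^2, ...} (size 2)  {sr, sr^3, ...} (size 2)
  chi_1 (triv)               1             1               1                    1                        1                       
  chi_2 (sign: r->1, s->-1)  1             1               1                    -1                       -1                      
  chi_3 (r->-1, s->1)        1             1               -1                   1                        -1                      
  chi_4 (r->-1, s->-1)       1             1               -1                   -1                       1                       
  chi_5 (2d, j=1)            2             -2              0                    0                        0                       

Spot check: chi_2 (sign: r->1, s->-1) on {r^1, r^3} = 1.

Working: D_4 has order 2*4 = 8 with 5 conjugacy classes, hence 5 irreducibles. Sum of squared dims 1 + 1 + 1 + 1 + 4 = 8 = |G|. Linear characters come from the abelianisation; the 2-dimensional irreps have character r^k -> 2*cos(2*pi*j*k/4), reflections -> 0.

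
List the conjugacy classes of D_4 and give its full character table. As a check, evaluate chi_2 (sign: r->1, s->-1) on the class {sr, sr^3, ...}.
Conjugacy classes: {e} of size 1, {r^2} of size 1, {r^1, r^3} of size 2, {s, sr^2, ...} of size 2, {sr, sr^3, ...} of size 2.
Character table:
  irrep \ class              {e} (size 1)  {r^2} (size 1)  {r^1, r^3} (size 2)  {s, sr^2, ...} (size 2)  {sr, sr^3, ...} (size 2)
  chi_1 (triv)               1             1               1                    1                        1                       
  chi_2 (sign: r->1, s->-1)  1             1               1                    -1                       -1                      
  chi_3 (r->-1, s->1)        1             1               -1                   1                        -1                      
  chi_4 (r->-1, s->-1)       1             1               -1                   -1                       1                       
  chi_5 (2d, j=1)            2             -2              0                    0                        0                       

Spot check: chi_2 (sign: r->1, s->-1) on {sr, sr^3, ...} = -1.

Solution. D_4 has order 2*4 = 8 with 5 conjugacy classes, hence 5 irreducibles. Sum of squared dims 1 + 1 + 1 + 1 + 4 = 8 = |G|. Linear characters come from the abelianisation; the 2-dimensional irreps have character r^k -> 2*cos(2*pi*j*k/4), reflections -> 0.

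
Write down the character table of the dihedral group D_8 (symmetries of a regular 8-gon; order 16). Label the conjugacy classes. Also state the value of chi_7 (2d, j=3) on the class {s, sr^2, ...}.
Conjugacy classes: {e} of size 1, {r^4} of size 1, {r^1, r^7} of size 2, {r^2, r^6} of size 2, {r^3, r^5} of size 2, {s, sr^2, ...} of size 4, {sr, sr^3, ...} of size 4.
Character table:
  irrep \ class              {e} (size 1)  {r^4} (size 1)  {r^1, r^7} (size 2)  {r^2, r^6} (size 2)  {r^3, r^5} (size 2)  {s, sr^2, ...} (size 4)  {sr, sr^3, ...} (size 4)
  chi_1 (triv)               1             1               1                    1                    1                    1                        1                       
  chi_2 (sign: r->1, s->-1)  1             1               1                    1                    1                    -1                       -1                      
  chi_3 (r->-1, s->1)        1             1               -1                   1                    -1                   1                        -1                      
  chi_4 (r->-1, s->-1)       1             1               -1                   1                    -1                   -1                       1                       
  chi_5 (2d, j=1)            2             -2              sqrt(2)              0                    -sqrt(2)             0                        0                       
  chi_6 (2d, j=2)            2             2               0                    -2                   0                    0                        0                       
  chi_7 (2d, j=3)            2             -2              -sqrt(2)             0                    sqrt(2)              0                        0                       

Spot check: chi_7 (2d, j=3) on {s, sr^2, ...} = 0.

Derivation: D_8 has order 2*8 = 16 with 7 conjugacy classes, hence 7 irreducibles. Sum of squared dims 1 + 1 + 1 + 1 + 4 + 4 + 4 = 16 = |G|. Linear characters come from the abelianisation; the 2-dimensional irreps have character r^k -> 2*cos(2*pi*j*k/8), reflections -> 0.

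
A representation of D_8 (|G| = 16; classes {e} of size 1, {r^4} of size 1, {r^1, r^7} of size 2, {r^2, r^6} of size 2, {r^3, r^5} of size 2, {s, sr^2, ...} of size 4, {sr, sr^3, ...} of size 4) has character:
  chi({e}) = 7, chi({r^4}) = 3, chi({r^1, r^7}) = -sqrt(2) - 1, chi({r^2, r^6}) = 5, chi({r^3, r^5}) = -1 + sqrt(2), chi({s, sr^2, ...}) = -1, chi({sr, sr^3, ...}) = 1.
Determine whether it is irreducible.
Not irreducible (reducible): <chi, chi> = 8 > 1.

Proof sketch: <chi, chi> = (1/|G|) sum_C |C| * |chi(C)|^2 = (1/16)[1*|7|^2 + 1*|3|^2 + 2*|-sqrt(2) - 1|^2 + 2*|5|^2 + 2*|-1 + sqrt(2)|^2 + 4*|-1|^2 + 4*|1|^2]
  = (1/16)[(49) + (9) + (4*sqrt(2) + 6) + (50) + (6 - 4*sqrt(2)) + (4) + (4)] = 128/16 = 8.
A character is irreducible iff <chi, chi> = 1, so this representation is reducible.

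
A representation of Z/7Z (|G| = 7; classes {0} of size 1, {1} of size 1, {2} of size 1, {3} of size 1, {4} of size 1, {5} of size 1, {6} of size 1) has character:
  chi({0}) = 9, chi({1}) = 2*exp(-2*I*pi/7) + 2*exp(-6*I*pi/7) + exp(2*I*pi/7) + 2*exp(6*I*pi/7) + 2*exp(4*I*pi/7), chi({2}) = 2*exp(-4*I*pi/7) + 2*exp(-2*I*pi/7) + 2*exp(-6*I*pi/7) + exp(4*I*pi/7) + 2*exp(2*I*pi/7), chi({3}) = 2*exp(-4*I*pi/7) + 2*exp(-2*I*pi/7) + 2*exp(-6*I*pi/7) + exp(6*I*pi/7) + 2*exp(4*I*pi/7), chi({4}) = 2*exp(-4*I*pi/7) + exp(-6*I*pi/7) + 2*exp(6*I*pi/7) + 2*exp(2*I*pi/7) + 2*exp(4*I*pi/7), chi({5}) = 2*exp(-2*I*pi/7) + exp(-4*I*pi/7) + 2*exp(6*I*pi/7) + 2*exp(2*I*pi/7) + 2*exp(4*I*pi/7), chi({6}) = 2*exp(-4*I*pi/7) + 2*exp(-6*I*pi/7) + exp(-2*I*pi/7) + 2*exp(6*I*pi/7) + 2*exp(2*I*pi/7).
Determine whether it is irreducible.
Not irreducible (reducible): <chi, chi> = 17 > 1.

Working: <chi, chi> = (1/|G|) sum_C |C| * |chi(C)|^2 = (1/7)[1*|9|^2 + 1*|2*exp(-2*I*pi/7) + 2*exp(-6*I*pi/7) + exp(2*I*pi/7) + 2*exp(6*I*pi/7) + 2*exp(4*I*pi/7)|^2 + 1*|2*exp(-4*I*pi/7) + 2*exp(-2*I*pi/7) + 2*exp(-6*I*pi/7) + exp(4*I*pi/7) + 2*exp(2*I*pi/7)|^2 + 1*|2*exp(-4*I*pi/7) + 2*exp(-2*I*pi/7) + 2*exp(-6*I*pi/7) + exp(6*I*pi/7) + 2*exp(4*I*pi/7)|^2 + 1*|2*exp(-4*I*pi/7) + exp(-6*I*pi/7) + 2*exp(6*I*pi/7) + 2*exp(2*I*pi/7) + 2*exp(4*I*pi/7)|^2 + 1*|2*exp(-2*I*pi/7) + exp(-4*I*pi/7) + 2*exp(6*I*pi/7) + 2*exp(2*I*pi/7) + 2*exp(4*I*pi/7)|^2 + 1*|2*exp(-4*I*pi/7) + 2*exp(-6*I*pi/7) + exp(-2*I*pi/7) + 2*exp(6*I*pi/7) + 2*exp(2*I*pi/7)|^2]
  = (1/7)[(81) + (17 + 12*exp(-4*I*pi/7) + 10*exp(-2*I*pi/7) + 10*exp(-6*I*pi/7) + 10*exp(6*I*pi/7) + 10*exp(2*I*pi/7) + 12*exp(4*I*pi/7)) + (17 + 10*exp(-4*I*pi/7) + 10*exp(-2*I*pi/7) + 12*exp(-6*I*pi/7) + 12*exp(6*I*pi/7) + 10*exp(2*I*pi/7) + 10*exp(4*I*pi/7)) + (17 + 10*exp(-4*I*pi/7) + 12*exp(-2*I*pi/7) + 10*exp(-6*I*pi/7) + 10*exp(6*I*pi/7) + 12*exp(2*I*pi/7) + 10*exp(4*I*pi/7)) + (17 + 10*exp(-4*I*pi/7) + 12*exp(-2*I*pi/7) + 10*exp(-6*I*pi/7) + 10*exp(6*I*pi/7) + 12*exp(2*I*pi/7) + 10*exp(4*I*pi/7)) + (17 + 10*exp(-4*I*pi/7) + 10*exp(-2*I*pi/7) + 12*exp(-6*I*pi/7) + 12*exp(6*I*pi/7) + 10*exp(2*I*pi/7) + 10*exp(4*I*pi/7)) + (17 + 12*exp(-4*I*pi/7) + 10*exp(-2*I*pi/7) + 10*exp(-6*I*pi/7) + 10*exp(6*I*pi/7) + 10*exp(2*I*pi/7) + 12*exp(4*I*pi/7))] = 119/7 = 17.
(Exp terms are combined using exp(i*s)*conj(exp(i*t)) = exp(i*(s-t)), and sums of them are collapsed using the identity that for every m > 1 the m distinct m-th roots of unity sum to 0, e.g. 1 + exp(2*I*pi/3) + exp(-2*I*pi/3) = 0.)
A character is irreducible iff <chi, chi> = 1, so this representation is reducible.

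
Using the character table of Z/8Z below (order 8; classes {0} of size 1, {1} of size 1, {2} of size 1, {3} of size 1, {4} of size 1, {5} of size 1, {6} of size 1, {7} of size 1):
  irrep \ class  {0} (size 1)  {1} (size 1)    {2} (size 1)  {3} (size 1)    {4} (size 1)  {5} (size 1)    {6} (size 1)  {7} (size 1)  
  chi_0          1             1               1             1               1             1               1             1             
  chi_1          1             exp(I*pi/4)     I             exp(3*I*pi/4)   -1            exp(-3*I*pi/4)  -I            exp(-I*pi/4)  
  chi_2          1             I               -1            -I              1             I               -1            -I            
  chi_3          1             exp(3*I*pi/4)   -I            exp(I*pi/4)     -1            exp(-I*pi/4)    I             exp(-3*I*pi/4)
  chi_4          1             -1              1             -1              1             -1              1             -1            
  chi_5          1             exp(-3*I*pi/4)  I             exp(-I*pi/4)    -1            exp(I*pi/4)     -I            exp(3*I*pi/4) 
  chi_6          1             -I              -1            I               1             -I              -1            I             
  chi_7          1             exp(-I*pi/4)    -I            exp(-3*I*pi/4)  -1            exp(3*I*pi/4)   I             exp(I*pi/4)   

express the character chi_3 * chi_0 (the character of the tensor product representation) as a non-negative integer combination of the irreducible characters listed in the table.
chi_3 tensor chi_0 = chi_3 (all other irreducibles have multiplicity 0).

Argument: The character of a tensor product is the pointwise product (chi_3 * chi_0)(C) = chi_3(C) * chi_0(C):
  {0}: (1)*(1), {1}: (exp(3*I*pi/4))*(1), {2}: (-I)*(1), {3}: (exp(I*pi/4))*(1), {4}: (-1)*(1), {5}: (exp(-I*pi/4))*(1), {6}: (I)*(1), {7}: (exp(-3*I*pi/4))*(1)
so (chi_3 * chi_0) takes values
  {0} -> 1, {1} -> exp(3*I*pi/4), {2} -> -I, {3} -> exp(I*pi/4), {4} -> -1, {5} -> exp(-I*pi/4), {6} -> I, {7} -> exp(-3*I*pi/4).
Now take the inner product of this character with each irreducible chi from the table, <chi_3*chi_0, chi> = (1/8) sum_C |C| (chi_3*chi_0)(C) conj(chi(C)):
  <chi_3*chi_0, chi_0> = (1/8)[1*(1)*conj(1) + 1*(exp(3*I*pi/4))*conj(1) + 1*(-I)*conj(1) + 1*(exp(I*pi/4))*conj(1) + 1*(-1)*conj(1) + 1*(exp(-I*pi/4))*conj(1) + 1*(I)*conj(1) + 1*(exp(-3*I*pi/4))*conj(1)]
      = (1/8)[(1) + (exp(3*I*pi/4)) + (-I) + (exp(I*pi/4)) + (-1) + (exp(-I*pi/4)) + (I) + (exp(-3*I*pi/4))] = 0/8 = 0
  <chi_3*chi_0, chi_1> = (1/8)[1*(1)*conj(1) + 1*(exp(3*I*pi/4))*conj(exp(I*pi/4)) + 1*(-I)*conj(I) + 1*(exp(I*pi/4))*conj(exp(3*I*pi/4)) + 1*(-1)*conj(-1) + 1*(exp(-I*pi/4))*conj(exp(-3*I*pi/4)) + 1*(I)*conj(-I) + 1*(exp(-3*I*pi/4))*conj(exp(-I*pi/4))]
      = (1/8)[(1) + (I) + (-1) + (-I) + (1) + (I) + (-1) + (-I)] = 0/8 = 0
  <chi_3*chi_0, chi_2> = (1/8)[1*(1)*conj(1) + 1*(exp(3*I*pi/4))*conj(I) + 1*(-I)*conj(-1) + 1*(exp(I*pi/4))*conj(-I) + 1*(-1)*conj(1) + 1*(exp(-I*pi/4))*conj(I) + 1*(I)*conj(-1) + 1*(exp(-3*I*pi/4))*conj(-I)]
      = (1/8)[(1) + (-exp(-3*I*pi/4)) + (I) + (exp(3*I*pi/4)) + (-1) + (-exp(I*pi/4)) + (-I) + (exp(-I*pi/4))] = 0/8 = 0
  <chi_3*chi_0, chi_3> = (1/8)[1*(1)*conj(1) + 1*(exp(3*I*pi/4))*conj(exp(3*I*pi/4)) + 1*(-I)*conj(-I) + 1*(exp(I*pi/4))*conj(exp(I*pi/4)) + 1*(-1)*conj(-1) + 1*(exp(-I*pi/4))*conj(exp(-I*pi/4)) + 1*(I)*conj(I) + 1*(exp(-3*I*pi/4))*conj(exp(-3*I*pi/4))]
      = (1/8)[(1) + (1) + (1) + (1) + (1) + (1) + (1) + (1)] = 8/8 = 1
  <chi_3*chi_0, chi_4> = (1/8)[1*(1)*conj(1) + 1*(exp(3*I*pi/4))*conj(-1) + 1*(-I)*conj(1) + 1*(exp(I*pi/4))*conj(-1) + 1*(-1)*conj(1) + 1*(exp(-I*pi/4))*conj(-1) + 1*(I)*conj(1) + 1*(exp(-3*I*pi/4))*conj(-1)]
      = (1/8)[(1) + (-exp(3*I*pi/4)) + (-I) + (-exp(I*pi/4)) + (-1) + (-exp(-I*pi/4)) + (I) + (-exp(-3*I*pi/4))] = 0/8 = 0
  <chi_3*chi_0, chi_5> = (1/8)[1*(1)*conj(1) + 1*(exp(3*I*pi/4))*conj(exp(-3*I*pi/4)) + 1*(-I)*conj(I) + 1*(exp(I*pi/4))*conj(exp(-I*pi/4)) + 1*(-1)*conj(-1) + 1*(exp(-I*pi/4))*conj(exp(I*pi/4)) + 1*(I)*conj(-I) + 1*(exp(-3*I*pi/4))*conj(exp(3*I*pi/4))]
      = (1/8)[(1) + (-I) + (-1) + (I) + (1) + (-I) + (-1) + (I)] = 0/8 = 0
  <chi_3*chi_0, chi_6> = (1/8)[1*(1)*conj(1) + 1*(exp(3*I*pi/4))*conj(-I) + 1*(-I)*conj(-1) + 1*(exp(I*pi/4))*conj(I) + 1*(-1)*conj(1) + 1*(exp(-I*pi/4))*conj(-I) + 1*(I)*conj(-1) + 1*(exp(-3*I*pi/4))*conj(I)]
      = (1/8)[(1) + (exp(-3*I*pi/4)) + (I) + (-exp(3*I*pi/4)) + (-1) + (exp(I*pi/4)) + (-I) + (-exp(-I*pi/4))] = 0/8 = 0
  <chi_3*chi_0, chi_7> = (1/8)[1*(1)*conj(1) + 1*(exp(3*I*pi/4))*conj(exp(-I*pi/4)) + 1*(-I)*conj(-I) + 1*(exp(I*pi/4))*conj(exp(-3*I*pi/4)) + 1*(-1)*conj(-1) + 1*(exp(-I*pi/4))*conj(exp(3*I*pi/4)) + 1*(I)*conj(I) + 1*(exp(-3*I*pi/4))*conj(exp(I*pi/4))]
      = (1/8)[(1) + (-1) + (1) + (-1) + (1) + (-1) + (1) + (-1)] = 0/8 = 0
(Exp terms are combined using exp(i*s)*conj(exp(i*t)) = exp(i*(s-t)), and sums of them are collapsed using the identity that for every m > 1 the m distinct m-th roots of unity sum to 0, e.g. 1 + exp(2*I*pi/3) + exp(-2*I*pi/3) = 0.)
Hence the multiplicities are chi_3: 1. Dimension check: dim(chi_3)*dim(chi_0) = 1*1 = 1 and sum (mult * dim) = 1*1 = 1.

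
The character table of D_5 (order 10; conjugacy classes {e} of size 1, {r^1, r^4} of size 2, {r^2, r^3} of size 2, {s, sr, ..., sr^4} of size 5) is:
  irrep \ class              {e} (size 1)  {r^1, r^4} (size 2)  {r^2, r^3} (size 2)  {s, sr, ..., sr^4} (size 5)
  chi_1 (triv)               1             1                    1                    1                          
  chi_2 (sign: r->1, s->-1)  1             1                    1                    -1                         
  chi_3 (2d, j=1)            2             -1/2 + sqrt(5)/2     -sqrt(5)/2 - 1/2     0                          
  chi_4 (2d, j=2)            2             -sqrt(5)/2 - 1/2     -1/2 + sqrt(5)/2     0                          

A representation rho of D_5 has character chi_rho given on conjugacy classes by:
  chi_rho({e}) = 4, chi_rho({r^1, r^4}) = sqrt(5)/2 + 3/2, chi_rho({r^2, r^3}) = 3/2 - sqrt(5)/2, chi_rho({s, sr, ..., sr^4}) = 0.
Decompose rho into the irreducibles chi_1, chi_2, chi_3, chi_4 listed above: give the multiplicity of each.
Multiplicities: chi_1: 1, chi_2: 1, chi_3: 1, chi_4: 0.

Details: Use <chi_rho, chi> = (1/|G|) sum_C |C| * chi_rho(C) * conj(chi(C)) with |G| = 10 for each irreducible chi in the table:
  <chi_rho, chi_1> = (1/10)[1*(4)*conj(1) + 2*(sqrt(5)/2 + 3/2)*conj(1) + 2*(3/2 - sqrt(5)/2)*conj(1) + 5*(0)*conj(1)]
      = (1/10)[(4) + (sqrt(5) + 3) + (3 - sqrt(5)) + (0)] = 10/10 = 1
  <chi_rho, chi_2> = (1/10)[1*(4)*conj(1) + 2*(sqrt(5)/2 + 3/2)*conj(1) + 2*(3/2 - sqrt(5)/2)*conj(1) + 5*(0)*conj(-1)]
      = (1/10)[(4) + (sqrt(5) + 3) + (3 - sqrt(5)) + (0)] = 10/10 = 1
  <chi_rho, chi_3> = (1/10)[1*(4)*conj(2) + 2*(sqrt(5)/2 + 3/2)*conj(-1/2 + sqrt(5)/2) + 2*(3/2 - sqrt(5)/2)*conj(-sqrt(5)/2 - 1/2) + 5*(0)*conj(0)]
      = (1/10)[(8) + (1 + sqrt(5)) + (1 - sqrt(5)) + (0)] = 10/10 = 1
  <chi_rho, chi_4> = (1/10)[1*(4)*conj(2) + 2*(sqrt(5)/2 + 3/2)*conj(-sqrt(5)/2 - 1/2) + 2*(3/2 - sqrt(5)/2)*conj(-1/2 + sqrt(5)/2) + 5*(0)*conj(0)]
      = (1/10)[(8) + (-2*sqrt(5) - 4) + (-4 + 2*sqrt(5)) + (0)] = 0/10 = 0
Dimension check: dim(rho) = sum (mult * dim) = 1*1 + 1*1 + 1*2 + 0*2 = 4 = chi_rho(e) = 4.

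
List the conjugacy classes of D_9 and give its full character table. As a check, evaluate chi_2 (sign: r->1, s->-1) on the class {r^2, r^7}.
Conjugacy classes: {e} of size 1, {r^1, r^8} of size 2, {r^2, r^7} of size 2, {r^3, r^6} of size 2, {r^4, r^5} of size 2, {s, sr, ..., sr^8} of size 9.
Character table:
  irrep \ class              {e} (size 1)  {r^1, r^8} (size 2)  {r^2, r^7} (size 2)  {r^3, r^6} (size 2)  {r^4, r^5} (size 2)  {s, sr, ..., sr^8} (size 9)
  chi_1 (triv)               1             1                    1                    1                    1                    1                          
  chi_2 (sign: r->1, s->-1)  1             1                    1                    1                    1                    -1                         
  chi_3 (2d, j=1)            2             2*cos(2*pi/9)        2*cos(4*pi/9)        -1                   -2*cos(pi/9)         0                          
  chi_4 (2d, j=2)            2             2*cos(4*pi/9)        -2*cos(pi/9)         -1                   2*cos(2*pi/9)        0                          
  chi_5 (2d, j=3)            2             -1                   -1                   2                    -1                   0                          
  chi_6 (2d, j=4)            2             -2*cos(pi/9)         2*cos(2*pi/9)        -1                   2*cos(4*pi/9)        0                          

Spot check: chi_2 (sign: r->1, s->-1) on {r^2, r^7} = 1.

D_9 has order 2*9 = 18 with 6 conjugacy classes, hence 6 irreducibles. Sum of squared dims 1 + 1 + 4 + 4 + 4 + 4 = 18 = |G|. Linear characters come from the abelianisation; the 2-dimensional irreps have character r^k -> 2*cos(2*pi*j*k/9), reflections -> 0.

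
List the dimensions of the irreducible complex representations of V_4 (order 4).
Dimensions: 1, 1, 1, 1

Working: There are 4 irreducibles (= number of conjugacy classes). Their dimensions d_i satisfy sum d_i^2 = |G| = 4: 1 + 1 + 1 + 1 = 4.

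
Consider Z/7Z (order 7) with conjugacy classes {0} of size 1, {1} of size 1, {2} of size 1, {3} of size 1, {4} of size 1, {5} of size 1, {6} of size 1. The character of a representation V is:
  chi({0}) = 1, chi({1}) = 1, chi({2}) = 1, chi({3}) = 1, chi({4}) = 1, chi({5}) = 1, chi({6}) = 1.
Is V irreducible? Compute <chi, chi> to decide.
Irreducible: <chi, chi> = 1.

Explanation: <chi, chi> = (1/|G|) sum_C |C| * |chi(C)|^2 = (1/7)[1*|1|^2 + 1*|1|^2 + 1*|1|^2 + 1*|1|^2 + 1*|1|^2 + 1*|1|^2 + 1*|1|^2]
  = (1/7)[(1) + (1) + (1) + (1) + (1) + (1) + (1)] = 7/7 = 1.
(Exp terms are combined using exp(i*s)*conj(exp(i*t)) = exp(i*(s-t)), and sums of them are collapsed using the identity that for every m > 1 the m distinct m-th roots of unity sum to 0, e.g. 1 + exp(2*I*pi/3) + exp(-2*I*pi/3) = 0.)
A character is irreducible iff <chi, chi> = 1, so this representation is irreducible.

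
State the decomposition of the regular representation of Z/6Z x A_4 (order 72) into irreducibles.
Each irreducible V_i of dimension d_i appears with multiplicity d_i, i.e. rho_reg = (direct sum over all irreducibles V_i) d_i V_i. The irreducible dimensions for Z/6Z x A_4 are 1, 1, 1, 1, 1, 1, 1, 1, 1, 1, 1, 1, 1, 1, 1, 1, 1, 1, 3, 3, 3, 3, 3, 3: 18 irreducibles of dimension 1, each with multiplicity 1; 6 irreducibles of dimension 3, each with multiplicity 3. Total dimension 18*1*1 + 6*3*3 = 72 = |G|.

Justification: General theorem: in the regular representation of a finite group G, each irreducible appears with multiplicity equal to its dimension. Check: dim(rho_reg) = sum d_i^2 = 1 + 1 + 1 + 1 + 1 + 1 + 1 + 1 + 1 + 1 + 1 + 1 + 1 + 1 + 1 + 1 + 1 + 1 + 9 + 9 + 9 + 9 + 9 + 9 = 72 = |G|.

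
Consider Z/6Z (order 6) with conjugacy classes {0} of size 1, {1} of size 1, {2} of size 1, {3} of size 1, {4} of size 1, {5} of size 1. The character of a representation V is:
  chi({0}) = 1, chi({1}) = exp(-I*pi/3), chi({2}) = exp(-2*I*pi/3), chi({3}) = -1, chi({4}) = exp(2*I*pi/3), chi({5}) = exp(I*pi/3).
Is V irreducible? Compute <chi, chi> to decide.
Irreducible: <chi, chi> = 1.

<chi, chi> = (1/|G|) sum_C |C| * |chi(C)|^2 = (1/6)[1*|1|^2 + 1*|exp(-I*pi/3)|^2 + 1*|exp(-2*I*pi/3)|^2 + 1*|-1|^2 + 1*|exp(2*I*pi/3)|^2 + 1*|exp(I*pi/3)|^2]
  = (1/6)[(1) + (1) + (1) + (1) + (1) + (1)] = 6/6 = 1.
(Exp terms are combined using exp(i*s)*conj(exp(i*t)) = exp(i*(s-t)), and sums of them are collapsed using the identity that for every m > 1 the m distinct m-th roots of unity sum to 0, e.g. 1 + exp(2*I*pi/3) + exp(-2*I*pi/3) = 0.)
A character is irreducible iff <chi, chi> = 1, so this representation is irreducible.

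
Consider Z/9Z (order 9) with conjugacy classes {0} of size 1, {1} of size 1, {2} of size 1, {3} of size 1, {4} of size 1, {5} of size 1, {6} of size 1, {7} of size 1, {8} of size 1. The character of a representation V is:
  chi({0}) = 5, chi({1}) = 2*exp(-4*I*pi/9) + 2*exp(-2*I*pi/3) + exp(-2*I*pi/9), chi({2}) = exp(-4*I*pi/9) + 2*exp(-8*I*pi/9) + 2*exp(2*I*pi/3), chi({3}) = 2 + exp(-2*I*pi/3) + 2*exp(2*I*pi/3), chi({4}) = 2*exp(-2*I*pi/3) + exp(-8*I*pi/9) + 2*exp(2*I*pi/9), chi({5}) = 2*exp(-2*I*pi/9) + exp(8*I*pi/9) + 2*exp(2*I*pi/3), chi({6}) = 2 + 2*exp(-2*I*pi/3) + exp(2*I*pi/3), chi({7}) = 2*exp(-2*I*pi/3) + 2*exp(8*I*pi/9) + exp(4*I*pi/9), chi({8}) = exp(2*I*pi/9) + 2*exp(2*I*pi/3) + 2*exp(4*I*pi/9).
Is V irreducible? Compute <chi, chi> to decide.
Not irreducible (reducible): <chi, chi> = 9 > 1.

Why: <chi, chi> = (1/|G|) sum_C |C| * |chi(C)|^2 = (1/9)[1*|5|^2 + 1*|2*exp(-4*I*pi/9) + 2*exp(-2*I*pi/3) + exp(-2*I*pi/9)|^2 + 1*|exp(-4*I*pi/9) + 2*exp(-8*I*pi/9) + 2*exp(2*I*pi/3)|^2 + 1*|2 + exp(-2*I*pi/3) + 2*exp(2*I*pi/3)|^2 + 1*|2*exp(-2*I*pi/3) + exp(-8*I*pi/9) + 2*exp(2*I*pi/9)|^2 + 1*|2*exp(-2*I*pi/9) + exp(8*I*pi/9) + 2*exp(2*I*pi/3)|^2 + 1*|2 + 2*exp(-2*I*pi/3) + exp(2*I*pi/3)|^2 + 1*|2*exp(-2*I*pi/3) + 2*exp(8*I*pi/9) + exp(4*I*pi/9)|^2 + 1*|exp(2*I*pi/9) + 2*exp(2*I*pi/3) + 2*exp(4*I*pi/9)|^2]
  = (1/9)[(25) + (9 + 6*exp(-2*I*pi/9) + 2*exp(-4*I*pi/9) + 2*exp(4*I*pi/9) + 6*exp(2*I*pi/9)) + (9 + 6*exp(-4*I*pi/9) + 2*exp(-8*I*pi/9) + 2*exp(8*I*pi/9) + 6*exp(4*I*pi/9)) + (1) + (9 + 6*exp(-8*I*pi/9) + 2*exp(-2*I*pi/9) + 2*exp(2*I*pi/9) + 6*exp(8*I*pi/9)) + (9 + 6*exp(-8*I*pi/9) + 2*exp(-2*I*pi/9) + 2*exp(2*I*pi/9) + 6*exp(8*I*pi/9)) + (1) + (9 + 6*exp(-4*I*pi/9) + 2*exp(-8*I*pi/9) + 2*exp(8*I*pi/9) + 6*exp(4*I*pi/9)) + (9 + 6*exp(-2*I*pi/9) + 2*exp(-4*I*pi/9) + 2*exp(4*I*pi/9) + 6*exp(2*I*pi/9))] = 81/9 = 9.
(Exp terms are combined using exp(i*s)*conj(exp(i*t)) = exp(i*(s-t)), and sums of them are collapsed using the identity that for every m > 1 the m distinct m-th roots of unity sum to 0, e.g. 1 + exp(2*I*pi/3) + exp(-2*I*pi/3) = 0.)
A character is irreducible iff <chi, chi> = 1, so this representation is reducible.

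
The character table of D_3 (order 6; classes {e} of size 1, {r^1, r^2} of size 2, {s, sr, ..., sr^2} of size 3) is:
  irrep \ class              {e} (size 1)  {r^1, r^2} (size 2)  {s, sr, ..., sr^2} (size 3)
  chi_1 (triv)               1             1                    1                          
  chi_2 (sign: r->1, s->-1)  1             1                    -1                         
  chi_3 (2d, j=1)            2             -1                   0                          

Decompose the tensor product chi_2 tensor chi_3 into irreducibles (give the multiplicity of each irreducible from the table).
chi_2 tensor chi_3 = chi_3 (all other irreducibles have multiplicity 0).

Reasoning: The character of a tensor product is the pointwise product (chi_2 * chi_3)(C) = chi_2(C) * chi_3(C):
  {e}: (1)*(2), {r^1, r^2}: (1)*(-1), {s, sr, ..., sr^2}: (-1)*(0)
so (chi_2 * chi_3) takes values
  {e} -> 2, {r^1, r^2} -> -1, {s, sr, ..., sr^2} -> 0.
Now take the inner product of this character with each irreducible chi from the table, <chi_2*chi_3, chi> = (1/6) sum_C |C| (chi_2*chi_3)(C) conj(chi(C)):
  <chi_2*chi_3, chi_1> = (1/6)[1*(2)*conj(1) + 2*(-1)*conj(1) + 3*(0)*conj(1)]
      = (1/6)[(2) + (-2) + (0)] = 0/6 = 0
  <chi_2*chi_3, chi_2> = (1/6)[1*(2)*conj(1) + 2*(-1)*conj(1) + 3*(0)*conj(-1)]
      = (1/6)[(2) + (-2) + (0)] = 0/6 = 0
  <chi_2*chi_3, chi_3> = (1/6)[1*(2)*conj(2) + 2*(-1)*conj(-1) + 3*(0)*conj(0)]
      = (1/6)[(4) + (2) + (0)] = 6/6 = 1
Hence the multiplicities are chi_3: 1. Dimension check: dim(chi_2)*dim(chi_3) = 1*2 = 2 and sum (mult * dim) = 1*2 = 2.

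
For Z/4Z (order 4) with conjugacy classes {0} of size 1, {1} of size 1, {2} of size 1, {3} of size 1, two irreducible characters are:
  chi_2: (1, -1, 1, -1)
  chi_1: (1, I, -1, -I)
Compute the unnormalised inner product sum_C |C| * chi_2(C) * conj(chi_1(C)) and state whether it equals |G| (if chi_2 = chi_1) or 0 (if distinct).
Sum = 0; so <chi_2, chi_1> = 0 (distinct irreducibles are orthogonal).

Working: Compute term by term over conjugacy classes (|C| * chi_2(C) * conj(chi_1(C))):
  1*(1)*conj(1) + 1*(-1)*conj(I) + 1*(1)*conj(-1) + 1*(-1)*conj(-I)
  = (1) + (I) + (-1) + (-I)
  = 0.
(Exp terms are combined using exp(i*s)*conj(exp(i*t)) = exp(i*(s-t)), and sums of them are collapsed using the identity that for every m > 1 the m distinct m-th roots of unity sum to 0, e.g. 1 + exp(2*I*pi/3) + exp(-2*I*pi/3) = 0.)
Dividing by |G| = 4 gives 0/4 = 0, matching the row-orthogonality relation <chi_2, chi_1> = [chi_2 = chi_1].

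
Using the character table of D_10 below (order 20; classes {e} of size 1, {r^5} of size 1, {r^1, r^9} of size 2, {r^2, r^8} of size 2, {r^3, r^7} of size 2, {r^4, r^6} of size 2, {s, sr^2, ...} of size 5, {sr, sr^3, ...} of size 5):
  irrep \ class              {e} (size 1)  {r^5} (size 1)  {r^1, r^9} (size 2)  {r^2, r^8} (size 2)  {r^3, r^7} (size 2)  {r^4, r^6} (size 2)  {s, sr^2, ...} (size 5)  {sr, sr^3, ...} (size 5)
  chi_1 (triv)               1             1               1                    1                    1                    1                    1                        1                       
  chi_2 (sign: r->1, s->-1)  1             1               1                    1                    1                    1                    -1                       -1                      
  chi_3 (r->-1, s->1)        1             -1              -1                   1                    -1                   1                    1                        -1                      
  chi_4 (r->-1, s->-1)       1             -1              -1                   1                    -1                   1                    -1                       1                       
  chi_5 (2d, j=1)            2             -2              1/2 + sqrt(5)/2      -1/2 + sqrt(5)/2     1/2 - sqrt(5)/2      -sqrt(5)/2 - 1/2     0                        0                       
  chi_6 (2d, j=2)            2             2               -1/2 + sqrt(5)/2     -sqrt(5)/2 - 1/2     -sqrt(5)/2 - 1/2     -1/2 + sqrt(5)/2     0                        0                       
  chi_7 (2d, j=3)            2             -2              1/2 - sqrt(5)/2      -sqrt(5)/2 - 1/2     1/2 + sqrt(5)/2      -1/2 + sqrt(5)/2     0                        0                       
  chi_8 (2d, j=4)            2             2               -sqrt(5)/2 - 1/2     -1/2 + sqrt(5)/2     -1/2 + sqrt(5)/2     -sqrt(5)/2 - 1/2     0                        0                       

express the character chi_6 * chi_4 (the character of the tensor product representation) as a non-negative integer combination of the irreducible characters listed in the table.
chi_6 tensor chi_4 = chi_7 (all other irreducibles have multiplicity 0).

Details: The character of a tensor product is the pointwise product (chi_6 * chi_4)(C) = chi_6(C) * chi_4(C):
  {e}: (2)*(1), {r^5}: (2)*(-1), {r^1, r^9}: (-1/2 + sqrt(5)/2)*(-1), {r^2, r^8}: (-sqrt(5)/2 - 1/2)*(1), {r^3, r^7}: (-sqrt(5)/2 - 1/2)*(-1), {r^4, r^6}: (-1/2 + sqrt(5)/2)*(1), {s, sr^2, ...}: (0)*(-1), {sr, sr^3, ...}: (0)*(1)
so (chi_6 * chi_4) takes values
  {e} -> 2, {r^5} -> -2, {r^1, r^9} -> 1/2 - sqrt(5)/2, {r^2, r^8} -> -sqrt(5)/2 - 1/2, {r^3, r^7} -> 1/2 + sqrt(5)/2, {r^4, r^6} -> -1/2 + sqrt(5)/2, {s, sr^2, ...} -> 0, {sr, sr^3, ...} -> 0.
Now take the inner product of this character with each irreducible chi from the table, <chi_6*chi_4, chi> = (1/20) sum_C |C| (chi_6*chi_4)(C) conj(chi(C)):
  <chi_6*chi_4, chi_1> = (1/20)[1*(2)*conj(1) + 1*(-2)*conj(1) + 2*(1/2 - sqrt(5)/2)*conj(1) + 2*(-sqrt(5)/2 - 1/2)*conj(1) + 2*(1/2 + sqrt(5)/2)*conj(1) + 2*(-1/2 + sqrt(5)/2)*conj(1) + 5*(0)*conj(1) + 5*(0)*conj(1)]
      = (1/20)[(2) + (-2) + (1 - sqrt(5)) + (-sqrt(5) - 1) + (1 + sqrt(5)) + (-1 + sqrt(5)) + (0) + (0)] = 0/20 = 0
  <chi_6*chi_4, chi_2> = (1/20)[1*(2)*conj(1) + 1*(-2)*conj(1) + 2*(1/2 - sqrt(5)/2)*conj(1) + 2*(-sqrt(5)/2 - 1/2)*conj(1) + 2*(1/2 + sqrt(5)/2)*conj(1) + 2*(-1/2 + sqrt(5)/2)*conj(1) + 5*(0)*conj(-1) + 5*(0)*conj(-1)]
      = (1/20)[(2) + (-2) + (1 - sqrt(5)) + (-sqrt(5) - 1) + (1 + sqrt(5)) + (-1 + sqrt(5)) + (0) + (0)] = 0/20 = 0
  <chi_6*chi_4, chi_3> = (1/20)[1*(2)*conj(1) + 1*(-2)*conj(-1) + 2*(1/2 - sqrt(5)/2)*conj(-1) + 2*(-sqrt(5)/2 - 1/2)*conj(1) + 2*(1/2 + sqrt(5)/2)*conj(-1) + 2*(-1/2 + sqrt(5)/2)*conj(1) + 5*(0)*conj(1) + 5*(0)*conj(-1)]
      = (1/20)[(2) + (2) + (-1 + sqrt(5)) + (-sqrt(5) - 1) + (-sqrt(5) - 1) + (-1 + sqrt(5)) + (0) + (0)] = 0/20 = 0
  <chi_6*chi_4, chi_4> = (1/20)[1*(2)*conj(1) + 1*(-2)*conj(-1) + 2*(1/2 - sqrt(5)/2)*conj(-1) + 2*(-sqrt(5)/2 - 1/2)*conj(1) + 2*(1/2 + sqrt(5)/2)*conj(-1) + 2*(-1/2 + sqrt(5)/2)*conj(1) + 5*(0)*conj(-1) + 5*(0)*conj(1)]
      = (1/20)[(2) + (2) + (-1 + sqrt(5)) + (-sqrt(5) - 1) + (-sqrt(5) - 1) + (-1 + sqrt(5)) + (0) + (0)] = 0/20 = 0
  <chi_6*chi_4, chi_5> = (1/20)[1*(2)*conj(2) + 1*(-2)*conj(-2) + 2*(1/2 - sqrt(5)/2)*conj(1/2 + sqrt(5)/2) + 2*(-sqrt(5)/2 - 1/2)*conj(-1/2 + sqrt(5)/2) + 2*(1/2 + sqrt(5)/2)*conj(1/2 - sqrt(5)/2) + 2*(-1/2 + sqrt(5)/2)*conj(-sqrt(5)/2 - 1/2) + 5*(0)*conj(0) + 5*(0)*conj(0)]
      = (1/20)[(4) + (4) + (-2) + (-2) + (-2) + (-2) + (0) + (0)] = 0/20 = 0
  <chi_6*chi_4, chi_6> = (1/20)[1*(2)*conj(2) + 1*(-2)*conj(2) + 2*(1/2 - sqrt(5)/2)*conj(-1/2 + sqrt(5)/2) + 2*(-sqrt(5)/2 - 1/2)*conj(-sqrt(5)/2 - 1/2) + 2*(1/2 + sqrt(5)/2)*conj(-sqrt(5)/2 - 1/2) + 2*(-1/2 + sqrt(5)/2)*conj(-1/2 + sqrt(5)/2) + 5*(0)*conj(0) + 5*(0)*conj(0)]
      = (1/20)[(4) + (-4) + (-3 + sqrt(5)) + (sqrt(5) + 3) + (-3 - sqrt(5)) + (3 - sqrt(5)) + (0) + (0)] = 0/20 = 0
  <chi_6*chi_4, chi_7> = (1/20)[1*(2)*conj(2) + 1*(-2)*conj(-2) + 2*(1/2 - sqrt(5)/2)*conj(1/2 - sqrt(5)/2) + 2*(-sqrt(5)/2 - 1/2)*conj(-sqrt(5)/2 - 1/2) + 2*(1/2 + sqrt(5)/2)*conj(1/2 + sqrt(5)/2) + 2*(-1/2 + sqrt(5)/2)*conj(-1/2 + sqrt(5)/2) + 5*(0)*conj(0) + 5*(0)*conj(0)]
      = (1/20)[(4) + (4) + (3 - sqrt(5)) + (sqrt(5) + 3) + (sqrt(5) + 3) + (3 - sqrt(5)) + (0) + (0)] = 20/20 = 1
  <chi_6*chi_4, chi_8> = (1/20)[1*(2)*conj(2) + 1*(-2)*conj(2) + 2*(1/2 - sqrt(5)/2)*conj(-sqrt(5)/2 - 1/2) + 2*(-sqrt(5)/2 - 1/2)*conj(-1/2 + sqrt(5)/2) + 2*(1/2 + sqrt(5)/2)*conj(-1/2 + sqrt(5)/2) + 2*(-1/2 + sqrt(5)/2)*conj(-sqrt(5)/2 - 1/2) + 5*(0)*conj(0) + 5*(0)*conj(0)]
      = (1/20)[(4) + (-4) + (2) + (-2) + (2) + (-2) + (0) + (0)] = 0/20 = 0
Hence the multiplicities are chi_7: 1. Dimension check: dim(chi_6)*dim(chi_4) = 2*1 = 2 and sum (mult * dim) = 1*2 = 2.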